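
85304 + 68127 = 153431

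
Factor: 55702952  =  2^3*6962869^1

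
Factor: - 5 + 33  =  28  =  2^2*7^1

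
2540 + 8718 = 11258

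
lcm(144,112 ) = 1008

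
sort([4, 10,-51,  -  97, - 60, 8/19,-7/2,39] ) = [ - 97, -60 , - 51 ,-7/2,8/19 , 4, 10, 39 ] 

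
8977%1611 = 922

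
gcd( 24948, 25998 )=42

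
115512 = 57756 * 2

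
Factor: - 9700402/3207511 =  - 2^1 * 23^( - 1)*157^1*30893^1* 139457^( - 1)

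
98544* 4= 394176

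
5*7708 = 38540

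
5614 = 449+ 5165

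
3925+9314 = 13239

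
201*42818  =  8606418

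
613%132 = 85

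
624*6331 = 3950544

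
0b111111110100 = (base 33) 3op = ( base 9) 5537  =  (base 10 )4084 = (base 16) FF4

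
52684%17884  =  16916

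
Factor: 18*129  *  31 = 71982 = 2^1*3^3 * 31^1*43^1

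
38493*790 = 30409470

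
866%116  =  54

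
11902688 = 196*60728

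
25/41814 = 25/41814  =  0.00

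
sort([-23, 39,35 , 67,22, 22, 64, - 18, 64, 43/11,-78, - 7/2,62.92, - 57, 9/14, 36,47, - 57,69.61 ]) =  [-78, - 57 , - 57, - 23, - 18, - 7/2, 9/14, 43/11,22, 22, 35, 36,39,47,62.92,64, 64, 67 , 69.61 ]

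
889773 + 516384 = 1406157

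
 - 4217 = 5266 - 9483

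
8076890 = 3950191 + 4126699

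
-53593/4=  - 13399 + 3/4  =  - 13398.25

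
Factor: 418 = 2^1*11^1*19^1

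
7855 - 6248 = 1607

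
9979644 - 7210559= 2769085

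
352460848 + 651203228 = 1003664076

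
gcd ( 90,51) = 3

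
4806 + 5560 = 10366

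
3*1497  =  4491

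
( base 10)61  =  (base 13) 49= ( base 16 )3D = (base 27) 27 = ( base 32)1T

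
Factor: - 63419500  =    -  2^2*5^3*126839^1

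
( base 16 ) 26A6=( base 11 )7485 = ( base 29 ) BM5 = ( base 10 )9894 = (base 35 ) 82o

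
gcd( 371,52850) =7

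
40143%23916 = 16227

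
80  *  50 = 4000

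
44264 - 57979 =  - 13715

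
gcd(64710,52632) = 18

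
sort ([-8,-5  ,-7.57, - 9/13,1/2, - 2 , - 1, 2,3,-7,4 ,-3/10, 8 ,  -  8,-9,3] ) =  [ - 9,-8,- 8, - 7.57,-7 , - 5, - 2, - 1,-9/13 , - 3/10,  1/2,2,  3, 3 , 4 , 8]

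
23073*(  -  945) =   -  21803985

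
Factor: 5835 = 3^1*5^1*389^1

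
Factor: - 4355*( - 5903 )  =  25707565 = 5^1*13^1*67^1*5903^1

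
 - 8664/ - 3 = 2888/1 = 2888.00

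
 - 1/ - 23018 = 1/23018 = 0.00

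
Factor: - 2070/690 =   -  3 =- 3^1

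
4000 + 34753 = 38753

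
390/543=130/181 = 0.72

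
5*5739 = 28695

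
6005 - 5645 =360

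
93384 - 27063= 66321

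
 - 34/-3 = 11 + 1/3 = 11.33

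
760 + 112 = 872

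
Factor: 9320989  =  9320989^1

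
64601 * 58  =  3746858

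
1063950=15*70930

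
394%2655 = 394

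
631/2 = 315 + 1/2 = 315.50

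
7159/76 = 94 + 15/76 = 94.20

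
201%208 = 201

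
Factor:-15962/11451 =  - 2^1*3^ (- 1)*11^( - 1 )*23^1= - 46/33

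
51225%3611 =671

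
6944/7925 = 6944/7925 = 0.88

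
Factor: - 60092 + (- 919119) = -979211 = -979211^1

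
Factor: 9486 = 2^1 * 3^2 * 17^1*31^1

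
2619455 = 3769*695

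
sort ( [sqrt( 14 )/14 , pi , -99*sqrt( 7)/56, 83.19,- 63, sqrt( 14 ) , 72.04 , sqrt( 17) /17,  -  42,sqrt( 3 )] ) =[ - 63,  -  42, - 99*sqrt( 7) /56, sqrt(17 ) /17,sqrt( 14 )/14  ,  sqrt(  3 ),pi,sqrt (14), 72.04, 83.19 ]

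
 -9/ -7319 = 9/7319 =0.00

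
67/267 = 67/267 = 0.25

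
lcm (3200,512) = 12800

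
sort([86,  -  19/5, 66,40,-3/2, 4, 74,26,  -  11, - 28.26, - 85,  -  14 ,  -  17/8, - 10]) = [  -  85, - 28.26 , - 14, - 11, - 10, - 19/5,-17/8,-3/2, 4, 26, 40, 66,74,86] 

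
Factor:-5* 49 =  - 5^1*7^2 = -245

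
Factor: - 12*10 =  - 2^3*3^1*5^1  =  - 120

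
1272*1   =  1272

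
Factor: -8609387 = -709^1 * 12143^1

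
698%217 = 47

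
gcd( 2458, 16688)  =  2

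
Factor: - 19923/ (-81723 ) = 29^1*229^1 *27241^( - 1 ) = 6641/27241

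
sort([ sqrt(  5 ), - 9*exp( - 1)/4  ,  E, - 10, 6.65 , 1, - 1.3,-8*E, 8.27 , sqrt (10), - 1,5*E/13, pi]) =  [ - 8*E, - 10, - 1.3, - 1, - 9*exp(-1)/4, 1,  5*E/13, sqrt( 5), E, pi, sqrt( 10 ), 6.65,  8.27]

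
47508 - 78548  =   - 31040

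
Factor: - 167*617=-103039  =  -167^1*617^1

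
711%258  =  195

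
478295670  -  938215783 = -459920113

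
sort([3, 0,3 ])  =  [ 0 , 3,  3]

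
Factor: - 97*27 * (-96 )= 2^5*3^4*97^1 = 251424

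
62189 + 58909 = 121098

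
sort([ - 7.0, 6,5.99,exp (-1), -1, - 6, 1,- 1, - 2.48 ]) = [  -  7.0, - 6,  -  2.48, - 1, - 1, exp(-1) , 1, 5.99,6]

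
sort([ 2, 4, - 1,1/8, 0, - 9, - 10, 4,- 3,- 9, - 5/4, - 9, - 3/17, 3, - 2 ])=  [ - 10, - 9, - 9, - 9,-3, - 2,-5/4, - 1, - 3/17 , 0, 1/8, 2,3,4,4] 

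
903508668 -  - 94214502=997723170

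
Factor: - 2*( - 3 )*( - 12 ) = - 72 = - 2^3*3^2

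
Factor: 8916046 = 2^1*97^1*45959^1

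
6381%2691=999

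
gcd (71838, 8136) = 18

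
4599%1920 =759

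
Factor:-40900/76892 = -25/47 = - 5^2*47^( - 1)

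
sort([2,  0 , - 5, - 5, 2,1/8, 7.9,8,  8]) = [  -  5, - 5, 0, 1/8,2,2, 7.9, 8,8] 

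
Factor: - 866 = -2^1 * 433^1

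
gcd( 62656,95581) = 1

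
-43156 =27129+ - 70285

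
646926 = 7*92418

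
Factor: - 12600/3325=-2^3*3^2*19^ ( - 1) = - 72/19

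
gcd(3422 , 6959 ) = 1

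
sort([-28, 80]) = [- 28, 80 ]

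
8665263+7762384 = 16427647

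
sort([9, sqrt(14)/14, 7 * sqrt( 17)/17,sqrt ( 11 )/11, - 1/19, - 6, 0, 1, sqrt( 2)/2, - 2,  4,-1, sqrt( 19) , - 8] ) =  [- 8, - 6, - 2, - 1, - 1/19,0,sqrt( 14 ) /14, sqrt (11 ) /11, sqrt(2)/2,  1,  7*sqrt ( 17 ) /17,  4 , sqrt( 19)  ,  9] 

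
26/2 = 13 = 13.00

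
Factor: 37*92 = 3404 = 2^2*23^1*37^1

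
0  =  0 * 364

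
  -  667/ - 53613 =29/2331 = 0.01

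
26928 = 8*3366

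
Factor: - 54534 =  - 2^1*3^1*61^1*149^1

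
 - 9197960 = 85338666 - 94536626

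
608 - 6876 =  - 6268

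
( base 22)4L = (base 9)131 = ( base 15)74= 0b1101101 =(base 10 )109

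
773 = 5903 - 5130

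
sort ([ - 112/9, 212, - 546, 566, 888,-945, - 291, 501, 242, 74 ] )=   [ - 945, - 546, - 291, - 112/9, 74, 212, 242, 501, 566,888 ] 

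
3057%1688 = 1369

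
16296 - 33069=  - 16773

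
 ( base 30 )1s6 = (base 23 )36L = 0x6d2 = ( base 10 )1746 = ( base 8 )3322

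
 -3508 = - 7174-- 3666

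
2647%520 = 47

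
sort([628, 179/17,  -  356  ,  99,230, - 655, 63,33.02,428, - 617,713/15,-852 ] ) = [ - 852,-655, - 617, - 356,179/17,  33.02, 713/15,63,99,230,428, 628] 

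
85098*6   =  510588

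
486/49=9 + 45/49 = 9.92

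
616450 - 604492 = 11958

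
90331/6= 15055+ 1/6 = 15055.17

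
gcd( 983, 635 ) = 1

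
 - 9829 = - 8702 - 1127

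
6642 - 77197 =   -  70555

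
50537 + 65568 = 116105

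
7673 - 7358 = 315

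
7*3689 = 25823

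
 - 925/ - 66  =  925/66 = 14.02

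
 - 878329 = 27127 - 905456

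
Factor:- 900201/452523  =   - 467^ (  -  1)*929^1 = - 929/467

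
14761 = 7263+7498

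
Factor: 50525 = 5^2*43^1*47^1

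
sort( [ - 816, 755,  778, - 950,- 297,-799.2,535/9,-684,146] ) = [ - 950, - 816, - 799.2,-684, - 297,535/9,146, 755,778]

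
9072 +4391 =13463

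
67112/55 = 67112/55 = 1220.22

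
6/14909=6/14909 = 0.00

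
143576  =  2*71788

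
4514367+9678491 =14192858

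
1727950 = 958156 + 769794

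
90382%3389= 2268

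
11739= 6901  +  4838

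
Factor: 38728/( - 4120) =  - 47/5=-5^(  -  1)*47^1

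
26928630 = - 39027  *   (-690 )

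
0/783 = 0 = 0.00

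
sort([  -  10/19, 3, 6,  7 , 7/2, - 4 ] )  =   [-4, - 10/19,3 , 7/2,6 , 7 ] 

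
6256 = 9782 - 3526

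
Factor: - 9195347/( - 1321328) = 2^( - 4)*7^1 * 269^(-1 )*307^( - 1 )*1313621^1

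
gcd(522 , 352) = 2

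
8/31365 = 8/31365 = 0.00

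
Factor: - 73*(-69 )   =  5037=3^1*23^1*73^1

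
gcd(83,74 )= 1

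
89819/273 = 89819/273  =  329.01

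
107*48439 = 5182973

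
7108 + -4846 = 2262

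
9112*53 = 482936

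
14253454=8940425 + 5313029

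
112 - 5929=-5817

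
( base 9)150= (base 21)60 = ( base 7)240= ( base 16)7e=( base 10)126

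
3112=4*778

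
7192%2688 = 1816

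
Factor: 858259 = 858259^1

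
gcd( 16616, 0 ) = 16616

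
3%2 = 1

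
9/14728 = 9/14728 = 0.00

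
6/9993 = 2/3331 =0.00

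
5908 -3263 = 2645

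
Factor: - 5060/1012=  - 5= - 5^1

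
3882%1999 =1883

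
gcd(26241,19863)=3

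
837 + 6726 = 7563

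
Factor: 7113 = 3^1 * 2371^1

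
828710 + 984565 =1813275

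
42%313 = 42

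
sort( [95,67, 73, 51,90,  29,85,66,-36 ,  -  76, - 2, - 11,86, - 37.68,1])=[ -76,  -  37.68, - 36, - 11, - 2,1,29, 51,66,67, 73,85,86,90,95]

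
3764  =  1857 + 1907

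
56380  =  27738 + 28642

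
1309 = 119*11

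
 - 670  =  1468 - 2138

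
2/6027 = 2/6027 = 0.00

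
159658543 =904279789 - 744621246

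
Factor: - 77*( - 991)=76307 = 7^1*11^1*991^1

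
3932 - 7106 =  - 3174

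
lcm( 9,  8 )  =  72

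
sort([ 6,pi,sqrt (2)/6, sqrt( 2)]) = [sqrt( 2 )/6,sqrt( 2) , pi,  6]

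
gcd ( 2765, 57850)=5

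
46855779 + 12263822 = 59119601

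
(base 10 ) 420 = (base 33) co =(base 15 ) 1d0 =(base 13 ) 264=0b110100100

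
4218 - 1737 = 2481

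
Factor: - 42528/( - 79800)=2^2*5^( - 2) * 7^(-1 ) * 19^( - 1)*443^1= 1772/3325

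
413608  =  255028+158580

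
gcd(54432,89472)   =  96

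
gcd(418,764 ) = 2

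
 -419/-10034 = 419/10034 = 0.04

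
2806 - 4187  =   - 1381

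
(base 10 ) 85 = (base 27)34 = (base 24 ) 3D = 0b1010101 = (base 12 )71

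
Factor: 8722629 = 3^2*969181^1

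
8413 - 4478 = 3935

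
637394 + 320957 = 958351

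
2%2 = 0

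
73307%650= 507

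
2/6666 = 1/3333= 0.00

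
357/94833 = 119/31611 = 0.00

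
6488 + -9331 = - 2843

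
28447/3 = 28447/3= 9482.33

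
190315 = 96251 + 94064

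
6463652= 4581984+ 1881668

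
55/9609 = 55/9609 = 0.01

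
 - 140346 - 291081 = -431427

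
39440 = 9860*4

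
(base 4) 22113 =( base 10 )663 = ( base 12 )473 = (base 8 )1227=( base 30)m3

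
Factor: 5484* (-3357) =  - 2^2 * 3^3*373^1*457^1  =  - 18409788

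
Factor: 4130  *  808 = 2^4* 5^1*7^1* 59^1*101^1 = 3337040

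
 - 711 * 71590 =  - 50900490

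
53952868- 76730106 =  - 22777238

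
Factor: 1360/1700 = 2^2 * 5^(- 1)= 4/5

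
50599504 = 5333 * 9488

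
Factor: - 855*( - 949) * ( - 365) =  - 296159175 =- 3^2 * 5^2* 13^1*19^1 *73^2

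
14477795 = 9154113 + 5323682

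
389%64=5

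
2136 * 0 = 0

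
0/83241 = 0 = 0.00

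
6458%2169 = 2120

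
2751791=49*56159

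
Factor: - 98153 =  - 11^1*8923^1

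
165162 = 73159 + 92003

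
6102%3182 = 2920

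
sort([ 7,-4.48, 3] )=[ - 4.48,3, 7 ] 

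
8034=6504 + 1530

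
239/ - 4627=-239/4627= - 0.05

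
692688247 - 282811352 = 409876895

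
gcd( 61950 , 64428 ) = 2478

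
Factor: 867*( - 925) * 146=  - 117088350  =  -2^1*3^1*5^2*17^2*37^1* 73^1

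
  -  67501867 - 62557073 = -130058940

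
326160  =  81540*4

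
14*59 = 826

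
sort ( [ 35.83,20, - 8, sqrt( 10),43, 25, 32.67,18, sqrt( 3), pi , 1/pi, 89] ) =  [- 8, 1/pi , sqrt (3),  pi,sqrt( 10), 18, 20,25,  32.67, 35.83,43, 89 ] 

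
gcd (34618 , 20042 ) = 1822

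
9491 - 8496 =995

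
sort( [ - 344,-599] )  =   [ - 599,-344]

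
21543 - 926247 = - 904704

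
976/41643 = 976/41643 =0.02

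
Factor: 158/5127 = 2^1*3^( - 1 )*79^1*1709^( - 1)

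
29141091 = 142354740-113213649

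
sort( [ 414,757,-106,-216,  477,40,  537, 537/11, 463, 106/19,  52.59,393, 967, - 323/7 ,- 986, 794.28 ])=[ - 986, - 216,  -  106,-323/7, 106/19, 40, 537/11, 52.59, 393,414, 463,477,537, 757,794.28,967]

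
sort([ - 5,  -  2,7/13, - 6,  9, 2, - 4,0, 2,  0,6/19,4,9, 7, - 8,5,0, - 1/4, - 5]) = [ - 8, - 6,  -  5,-5, - 4, - 2, - 1/4,0, 0, 0, 6/19,  7/13,2,2, 4, 5,7, 9,9 ]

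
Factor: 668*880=2^6*5^1*11^1*167^1 = 587840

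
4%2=0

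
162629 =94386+68243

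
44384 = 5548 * 8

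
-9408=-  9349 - 59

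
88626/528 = 14771/88 = 167.85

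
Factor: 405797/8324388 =2^( - 2)*3^( - 2 ) *7^1*29^1*79^( - 1 )*1999^1*2927^(-1 )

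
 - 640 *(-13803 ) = 8833920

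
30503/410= 74  +  163/410 = 74.40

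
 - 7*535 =-3745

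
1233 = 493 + 740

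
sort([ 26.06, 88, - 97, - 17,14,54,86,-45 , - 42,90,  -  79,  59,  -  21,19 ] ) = [  -  97,  -  79,  -  45, - 42, - 21,-17,14 , 19,26.06, 54,59, 86,88,90]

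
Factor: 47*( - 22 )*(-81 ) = 83754 = 2^1*3^4* 11^1*47^1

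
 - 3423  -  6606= - 10029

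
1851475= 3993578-2142103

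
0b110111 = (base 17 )34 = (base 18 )31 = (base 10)55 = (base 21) 2D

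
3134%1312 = 510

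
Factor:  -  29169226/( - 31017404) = 14584613/15508702 = 2^ ( - 1) * 11^( - 1)*353^( - 1)*1997^ (-1 ) *14584613^1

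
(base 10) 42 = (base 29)1D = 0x2a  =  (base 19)24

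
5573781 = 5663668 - 89887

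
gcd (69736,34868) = 34868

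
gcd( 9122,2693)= 1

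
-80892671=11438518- 92331189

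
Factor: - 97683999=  - 3^1*7^3*59^1*1609^1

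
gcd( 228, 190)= 38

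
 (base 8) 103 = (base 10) 67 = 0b1000011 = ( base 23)2L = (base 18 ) 3D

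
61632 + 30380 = 92012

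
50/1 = 50 = 50.00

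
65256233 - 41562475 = 23693758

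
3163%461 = 397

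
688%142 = 120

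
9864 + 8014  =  17878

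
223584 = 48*4658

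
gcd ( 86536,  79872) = 8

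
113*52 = 5876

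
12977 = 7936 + 5041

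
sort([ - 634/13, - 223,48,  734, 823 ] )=[ - 223,-634/13, 48,734,823] 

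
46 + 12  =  58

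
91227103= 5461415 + 85765688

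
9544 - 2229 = 7315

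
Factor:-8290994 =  - 2^1 * 23^1*180239^1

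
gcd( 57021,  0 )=57021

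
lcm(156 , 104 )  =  312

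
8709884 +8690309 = 17400193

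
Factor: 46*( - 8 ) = - 2^4*23^1=   - 368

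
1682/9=186 + 8/9 = 186.89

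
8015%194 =61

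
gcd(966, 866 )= 2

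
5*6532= 32660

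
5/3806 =5/3806 = 0.00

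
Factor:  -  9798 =  -  2^1  *  3^1*23^1  *71^1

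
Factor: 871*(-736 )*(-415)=2^5*5^1 * 13^1*23^1 * 67^1*83^1= 266038240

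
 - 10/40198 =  - 5/20099 = -0.00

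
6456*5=32280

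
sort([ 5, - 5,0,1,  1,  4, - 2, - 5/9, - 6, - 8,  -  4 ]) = [-8  ,-6, - 5, - 4, - 2, - 5/9, 0,  1, 1,4, 5 ] 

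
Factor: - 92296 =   -  2^3*83^1*139^1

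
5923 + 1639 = 7562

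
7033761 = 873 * 8057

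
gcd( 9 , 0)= 9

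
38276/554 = 19138/277 = 69.09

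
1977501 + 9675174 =11652675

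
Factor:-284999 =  - 11^1*13^1*1993^1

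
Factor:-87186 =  - 2^1*  3^1*11^1  *1321^1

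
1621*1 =1621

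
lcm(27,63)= 189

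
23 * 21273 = 489279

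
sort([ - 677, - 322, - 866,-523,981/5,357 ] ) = [  -  866, - 677, - 523,-322,981/5, 357]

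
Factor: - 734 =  - 2^1*367^1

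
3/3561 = 1/1187 = 0.00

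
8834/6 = 4417/3 = 1472.33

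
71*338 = 23998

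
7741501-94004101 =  - 86262600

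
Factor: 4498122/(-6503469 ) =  - 2^1* 7^(-1) * 17^(- 1)*743^1 * 1009^1*18217^(  -  1) = -1499374/2167823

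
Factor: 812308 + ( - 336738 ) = 2^1*5^1*19^1*2503^1 = 475570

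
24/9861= 8/3287 = 0.00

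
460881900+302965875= 763847775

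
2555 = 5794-3239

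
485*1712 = 830320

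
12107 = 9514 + 2593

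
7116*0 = 0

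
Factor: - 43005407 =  - 43005407^1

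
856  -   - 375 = 1231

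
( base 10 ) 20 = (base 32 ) k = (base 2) 10100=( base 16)14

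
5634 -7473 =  - 1839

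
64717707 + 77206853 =141924560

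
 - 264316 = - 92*2873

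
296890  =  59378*5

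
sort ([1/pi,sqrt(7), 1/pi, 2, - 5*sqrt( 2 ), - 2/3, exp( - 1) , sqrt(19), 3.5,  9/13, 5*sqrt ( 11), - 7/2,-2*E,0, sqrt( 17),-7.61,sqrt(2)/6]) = [  -  7.61, - 5*sqrt(  2) , - 2 * E, - 7/2,-2/3,0,sqrt( 2 )/6, 1/pi, 1/pi,exp( - 1), 9/13,2, sqrt( 7 ) , 3.5, sqrt( 17) , sqrt(19), 5*sqrt( 11) ]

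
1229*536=658744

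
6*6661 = 39966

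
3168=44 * 72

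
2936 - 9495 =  - 6559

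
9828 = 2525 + 7303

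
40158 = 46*873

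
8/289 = 8/289 = 0.03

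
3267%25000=3267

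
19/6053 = 19/6053=0.00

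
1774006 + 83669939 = 85443945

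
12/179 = 12/179 = 0.07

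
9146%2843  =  617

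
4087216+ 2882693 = 6969909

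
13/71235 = 13/71235 = 0.00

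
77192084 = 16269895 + 60922189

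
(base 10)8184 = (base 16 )1ff8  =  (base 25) D29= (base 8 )17770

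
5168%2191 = 786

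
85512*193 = 16503816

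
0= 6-6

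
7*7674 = 53718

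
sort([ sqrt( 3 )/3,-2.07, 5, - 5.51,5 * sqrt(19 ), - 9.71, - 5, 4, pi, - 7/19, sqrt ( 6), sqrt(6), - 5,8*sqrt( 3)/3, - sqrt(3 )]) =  [ - 9.71, - 5.51, - 5, - 5, - 2.07, - sqrt( 3),  -  7/19,sqrt(3) /3, sqrt( 6),sqrt(6),pi, 4,8*sqrt (3)/3, 5, 5*sqrt ( 19 )] 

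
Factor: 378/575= 2^1 * 3^3*5^(-2 )*7^1*23^( - 1 )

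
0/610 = 0 = 0.00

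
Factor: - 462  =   - 2^1*3^1*7^1*11^1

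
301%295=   6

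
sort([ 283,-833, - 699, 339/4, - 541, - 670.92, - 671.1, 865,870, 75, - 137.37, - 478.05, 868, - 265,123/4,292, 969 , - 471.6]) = [ -833, - 699,-671.1, - 670.92, - 541, - 478.05, - 471.6, - 265, - 137.37, 123/4,75, 339/4, 283, 292,  865, 868, 870, 969 ]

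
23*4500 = 103500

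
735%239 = 18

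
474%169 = 136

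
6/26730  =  1/4455 = 0.00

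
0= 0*5658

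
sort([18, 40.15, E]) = [ E,18, 40.15]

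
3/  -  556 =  - 1 + 553/556 = - 0.01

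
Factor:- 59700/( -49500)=199/165 = 3^( - 1) *5^(-1 )*11^(-1)*199^1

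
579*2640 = 1528560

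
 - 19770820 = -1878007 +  - 17892813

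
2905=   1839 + 1066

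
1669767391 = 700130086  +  969637305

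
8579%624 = 467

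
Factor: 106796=2^2*26699^1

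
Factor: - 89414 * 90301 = -2^1 * 13^1*19^1 * 73^1*181^1*1237^1 = - 8074173614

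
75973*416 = 31604768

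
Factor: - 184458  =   - 2^1*3^1*71^1*433^1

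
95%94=1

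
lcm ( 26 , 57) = 1482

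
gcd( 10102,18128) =2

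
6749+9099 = 15848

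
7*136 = 952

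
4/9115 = 4/9115= 0.00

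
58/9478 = 29/4739 = 0.01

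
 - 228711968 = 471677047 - 700389015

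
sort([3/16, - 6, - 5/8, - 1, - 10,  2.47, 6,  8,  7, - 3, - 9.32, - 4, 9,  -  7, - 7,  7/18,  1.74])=[  -  10  , - 9.32, - 7, - 7,-6, - 4, - 3, - 1 , - 5/8, 3/16,7/18,1.74,  2.47,6, 7,8 , 9]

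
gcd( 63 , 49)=7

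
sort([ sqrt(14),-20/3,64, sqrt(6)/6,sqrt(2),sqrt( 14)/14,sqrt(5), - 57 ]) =[ -57,-20/3, sqrt( 14) /14,sqrt(6)/6, sqrt( 2),  sqrt( 5),  sqrt( 14),64 ]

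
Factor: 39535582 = 2^1*647^1*30553^1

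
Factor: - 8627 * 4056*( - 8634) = 2^4*3^2*13^2*1439^1*8627^1 = 302113261008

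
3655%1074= 433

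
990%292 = 114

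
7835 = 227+7608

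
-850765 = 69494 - 920259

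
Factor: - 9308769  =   - 3^1 * 43^1*72161^1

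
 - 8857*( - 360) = 3188520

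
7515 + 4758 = 12273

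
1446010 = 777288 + 668722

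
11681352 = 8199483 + 3481869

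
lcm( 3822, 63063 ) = 126126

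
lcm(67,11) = 737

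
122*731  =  89182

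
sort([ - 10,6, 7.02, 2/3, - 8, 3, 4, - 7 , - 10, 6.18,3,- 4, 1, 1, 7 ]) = [ - 10 , - 10, - 8, - 7, - 4,2/3, 1,1, 3,3,4, 6,  6.18,7, 7.02 ]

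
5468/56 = 97 + 9/14= 97.64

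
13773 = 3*4591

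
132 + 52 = 184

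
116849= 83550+33299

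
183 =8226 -8043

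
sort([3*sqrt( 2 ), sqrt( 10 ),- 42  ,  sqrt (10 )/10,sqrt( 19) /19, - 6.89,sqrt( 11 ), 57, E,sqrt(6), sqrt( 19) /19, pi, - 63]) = [ - 63, - 42, - 6.89, sqrt(19 )/19, sqrt(19 ) /19,sqrt( 10) /10 , sqrt( 6 ), E, pi,sqrt( 10 ),sqrt( 11 ), 3*sqrt( 2), 57]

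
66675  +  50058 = 116733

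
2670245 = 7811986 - 5141741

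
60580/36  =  1682 + 7/9  =  1682.78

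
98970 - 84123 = 14847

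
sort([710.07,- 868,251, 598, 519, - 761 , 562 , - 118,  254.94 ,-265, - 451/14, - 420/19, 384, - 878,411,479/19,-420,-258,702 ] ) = [  -  878,-868, - 761,-420,-265, - 258, - 118,-451/14,-420/19,479/19,251, 254.94,384, 411, 519, 562, 598, 702, 710.07 ]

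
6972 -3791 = 3181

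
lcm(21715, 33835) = 1454905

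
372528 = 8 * 46566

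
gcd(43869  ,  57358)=7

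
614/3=204 + 2/3 = 204.67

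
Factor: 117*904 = 105768 = 2^3 * 3^2*13^1* 113^1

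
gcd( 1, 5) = 1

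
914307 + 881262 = 1795569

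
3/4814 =3/4814= 0.00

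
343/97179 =343/97179= 0.00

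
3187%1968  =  1219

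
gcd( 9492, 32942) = 14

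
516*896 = 462336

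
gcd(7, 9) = 1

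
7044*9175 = 64628700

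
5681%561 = 71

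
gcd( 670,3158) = 2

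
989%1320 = 989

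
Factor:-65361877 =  - 7^1*9337411^1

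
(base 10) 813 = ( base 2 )1100101101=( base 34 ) nv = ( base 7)2241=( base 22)1EL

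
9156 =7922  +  1234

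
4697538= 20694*227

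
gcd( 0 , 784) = 784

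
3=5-2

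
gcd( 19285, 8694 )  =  7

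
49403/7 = 49403/7 = 7057.57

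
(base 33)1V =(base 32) 20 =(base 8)100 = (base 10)64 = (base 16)40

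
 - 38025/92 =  - 38025/92  =  - 413.32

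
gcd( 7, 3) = 1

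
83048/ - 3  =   - 83048/3=- 27682.67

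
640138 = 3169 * 202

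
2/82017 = 2/82017 = 0.00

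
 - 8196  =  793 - 8989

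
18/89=18/89 = 0.20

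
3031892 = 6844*443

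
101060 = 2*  50530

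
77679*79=6136641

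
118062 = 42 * 2811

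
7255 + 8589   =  15844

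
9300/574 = 4650/287 = 16.20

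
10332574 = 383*26978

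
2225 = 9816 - 7591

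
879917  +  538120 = 1418037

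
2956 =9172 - 6216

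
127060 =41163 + 85897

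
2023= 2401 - 378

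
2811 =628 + 2183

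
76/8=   9 + 1/2 = 9.50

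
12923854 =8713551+4210303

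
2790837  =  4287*651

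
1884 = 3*628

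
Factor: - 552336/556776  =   - 622/627 = - 2^1*3^( - 1)*11^( - 1)*19^( - 1 ) * 311^1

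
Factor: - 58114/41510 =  - 5^( - 1)*7^1=- 7/5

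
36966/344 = 107+79/172 = 107.46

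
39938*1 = 39938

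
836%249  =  89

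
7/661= 7/661=0.01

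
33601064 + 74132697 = 107733761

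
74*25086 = 1856364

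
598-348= 250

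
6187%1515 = 127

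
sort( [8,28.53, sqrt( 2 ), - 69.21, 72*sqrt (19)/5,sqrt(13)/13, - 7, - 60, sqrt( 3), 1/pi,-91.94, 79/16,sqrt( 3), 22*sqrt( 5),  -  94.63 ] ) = [  -  94.63, - 91.94, - 69.21,  -  60,  -  7, sqrt( 13)/13,1/pi,sqrt( 2), sqrt(3),sqrt( 3),79/16, 8, 28.53, 22  *  sqrt(5), 72*sqrt ( 19)/5 ] 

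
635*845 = 536575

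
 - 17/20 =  - 1+3/20=- 0.85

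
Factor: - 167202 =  - 2^1*3^2*7^1* 1327^1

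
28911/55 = 28911/55 = 525.65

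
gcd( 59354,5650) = 2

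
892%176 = 12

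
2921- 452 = 2469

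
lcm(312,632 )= 24648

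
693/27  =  77/3 =25.67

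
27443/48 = 27443/48 = 571.73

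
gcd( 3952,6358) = 2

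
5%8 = 5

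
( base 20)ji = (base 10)398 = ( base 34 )BO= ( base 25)fn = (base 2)110001110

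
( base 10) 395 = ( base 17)164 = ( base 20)JF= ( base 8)613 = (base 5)3040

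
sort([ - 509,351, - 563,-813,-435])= [ - 813,-563, - 509 ,-435, 351]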